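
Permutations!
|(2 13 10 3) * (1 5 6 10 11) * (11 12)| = 9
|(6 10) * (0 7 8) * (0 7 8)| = |(0 8 7)(6 10)| = 6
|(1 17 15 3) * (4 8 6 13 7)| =20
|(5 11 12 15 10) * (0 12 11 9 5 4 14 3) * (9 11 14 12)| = |(0 9 5 11 14 3)(4 12 15 10)| = 12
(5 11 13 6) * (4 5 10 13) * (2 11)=(2 11 4 5)(6 10 13)=[0, 1, 11, 3, 5, 2, 10, 7, 8, 9, 13, 4, 12, 6]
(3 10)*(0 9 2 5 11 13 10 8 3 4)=[9, 1, 5, 8, 0, 11, 6, 7, 3, 2, 4, 13, 12, 10]=(0 9 2 5 11 13 10 4)(3 8)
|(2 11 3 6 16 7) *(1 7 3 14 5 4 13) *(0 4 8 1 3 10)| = 7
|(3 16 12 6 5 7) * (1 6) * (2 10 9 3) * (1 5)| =8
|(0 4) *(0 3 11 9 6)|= |(0 4 3 11 9 6)|= 6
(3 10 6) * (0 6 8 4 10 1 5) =[6, 5, 2, 1, 10, 0, 3, 7, 4, 9, 8] =(0 6 3 1 5)(4 10 8)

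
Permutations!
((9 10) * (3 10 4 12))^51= [0, 1, 2, 10, 12, 5, 6, 7, 8, 4, 9, 11, 3]= (3 10 9 4 12)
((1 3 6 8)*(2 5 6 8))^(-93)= (8)= [0, 1, 2, 3, 4, 5, 6, 7, 8]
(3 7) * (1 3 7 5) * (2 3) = (7)(1 2 3 5) = [0, 2, 3, 5, 4, 1, 6, 7]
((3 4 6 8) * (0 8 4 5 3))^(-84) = (8) = [0, 1, 2, 3, 4, 5, 6, 7, 8]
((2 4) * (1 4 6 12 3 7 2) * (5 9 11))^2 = (2 12 7 6 3)(5 11 9) = [0, 1, 12, 2, 4, 11, 3, 6, 8, 5, 10, 9, 7]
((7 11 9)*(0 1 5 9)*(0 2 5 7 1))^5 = (1 9 5 2 11 7) = [0, 9, 11, 3, 4, 2, 6, 1, 8, 5, 10, 7]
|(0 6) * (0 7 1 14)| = |(0 6 7 1 14)| = 5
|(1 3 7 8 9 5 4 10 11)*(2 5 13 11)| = |(1 3 7 8 9 13 11)(2 5 4 10)| = 28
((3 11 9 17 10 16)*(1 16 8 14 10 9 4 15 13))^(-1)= (1 13 15 4 11 3 16)(8 10 14)(9 17)= [0, 13, 2, 16, 11, 5, 6, 7, 10, 17, 14, 3, 12, 15, 8, 4, 1, 9]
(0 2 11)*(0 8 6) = (0 2 11 8 6) = [2, 1, 11, 3, 4, 5, 0, 7, 6, 9, 10, 8]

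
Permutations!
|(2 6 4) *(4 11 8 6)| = |(2 4)(6 11 8)| = 6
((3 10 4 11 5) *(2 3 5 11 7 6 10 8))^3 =(11)(4 10 6 7) =[0, 1, 2, 3, 10, 5, 7, 4, 8, 9, 6, 11]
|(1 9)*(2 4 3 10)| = |(1 9)(2 4 3 10)| = 4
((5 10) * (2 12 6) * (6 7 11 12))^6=(12)=[0, 1, 2, 3, 4, 5, 6, 7, 8, 9, 10, 11, 12]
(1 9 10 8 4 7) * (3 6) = (1 9 10 8 4 7)(3 6) = [0, 9, 2, 6, 7, 5, 3, 1, 4, 10, 8]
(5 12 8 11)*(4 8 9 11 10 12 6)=[0, 1, 2, 3, 8, 6, 4, 7, 10, 11, 12, 5, 9]=(4 8 10 12 9 11 5 6)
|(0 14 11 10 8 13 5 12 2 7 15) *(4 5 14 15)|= 10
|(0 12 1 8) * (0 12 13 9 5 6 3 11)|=|(0 13 9 5 6 3 11)(1 8 12)|=21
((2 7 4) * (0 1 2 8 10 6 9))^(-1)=(0 9 6 10 8 4 7 2 1)=[9, 0, 1, 3, 7, 5, 10, 2, 4, 6, 8]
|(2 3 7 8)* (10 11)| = 4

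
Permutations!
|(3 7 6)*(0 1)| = 6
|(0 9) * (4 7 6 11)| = 4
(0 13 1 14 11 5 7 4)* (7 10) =(0 13 1 14 11 5 10 7 4) =[13, 14, 2, 3, 0, 10, 6, 4, 8, 9, 7, 5, 12, 1, 11]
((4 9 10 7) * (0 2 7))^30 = (10) = [0, 1, 2, 3, 4, 5, 6, 7, 8, 9, 10]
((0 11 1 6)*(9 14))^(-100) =[0, 1, 2, 3, 4, 5, 6, 7, 8, 9, 10, 11, 12, 13, 14] =(14)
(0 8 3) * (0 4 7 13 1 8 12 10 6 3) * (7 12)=(0 7 13 1 8)(3 4 12 10 6)=[7, 8, 2, 4, 12, 5, 3, 13, 0, 9, 6, 11, 10, 1]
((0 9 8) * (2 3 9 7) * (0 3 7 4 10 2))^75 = (10) = [0, 1, 2, 3, 4, 5, 6, 7, 8, 9, 10]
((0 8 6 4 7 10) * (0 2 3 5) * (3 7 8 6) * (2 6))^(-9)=[0, 1, 2, 3, 4, 5, 6, 7, 8, 9, 10]=(10)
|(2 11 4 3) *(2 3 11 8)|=2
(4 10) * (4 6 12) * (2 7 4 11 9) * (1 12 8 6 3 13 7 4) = (1 12 11 9 2 4 10 3 13 7)(6 8) = [0, 12, 4, 13, 10, 5, 8, 1, 6, 2, 3, 9, 11, 7]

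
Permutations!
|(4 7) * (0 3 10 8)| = |(0 3 10 8)(4 7)| = 4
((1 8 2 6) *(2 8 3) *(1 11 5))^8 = (1 2 11)(3 6 5) = [0, 2, 11, 6, 4, 3, 5, 7, 8, 9, 10, 1]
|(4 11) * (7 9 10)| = 6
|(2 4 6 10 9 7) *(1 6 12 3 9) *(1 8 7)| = |(1 6 10 8 7 2 4 12 3 9)| = 10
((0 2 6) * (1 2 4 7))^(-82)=(0 7 2)(1 6 4)=[7, 6, 0, 3, 1, 5, 4, 2]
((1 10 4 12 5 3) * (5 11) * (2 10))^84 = (1 12)(2 11)(3 4)(5 10) = [0, 12, 11, 4, 3, 10, 6, 7, 8, 9, 5, 2, 1]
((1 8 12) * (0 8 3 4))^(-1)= (0 4 3 1 12 8)= [4, 12, 2, 1, 3, 5, 6, 7, 0, 9, 10, 11, 8]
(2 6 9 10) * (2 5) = (2 6 9 10 5) = [0, 1, 6, 3, 4, 2, 9, 7, 8, 10, 5]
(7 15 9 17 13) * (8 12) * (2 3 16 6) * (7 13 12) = [0, 1, 3, 16, 4, 5, 2, 15, 7, 17, 10, 11, 8, 13, 14, 9, 6, 12] = (2 3 16 6)(7 15 9 17 12 8)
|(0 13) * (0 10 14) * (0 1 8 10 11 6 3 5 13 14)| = 5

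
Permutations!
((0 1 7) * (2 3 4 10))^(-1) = [7, 0, 10, 2, 3, 5, 6, 1, 8, 9, 4] = (0 7 1)(2 10 4 3)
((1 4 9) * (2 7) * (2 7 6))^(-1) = (1 9 4)(2 6) = [0, 9, 6, 3, 1, 5, 2, 7, 8, 4]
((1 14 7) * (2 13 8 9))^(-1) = (1 7 14)(2 9 8 13) = [0, 7, 9, 3, 4, 5, 6, 14, 13, 8, 10, 11, 12, 2, 1]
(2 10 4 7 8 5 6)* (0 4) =[4, 1, 10, 3, 7, 6, 2, 8, 5, 9, 0] =(0 4 7 8 5 6 2 10)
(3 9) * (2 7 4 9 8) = (2 7 4 9 3 8) = [0, 1, 7, 8, 9, 5, 6, 4, 2, 3]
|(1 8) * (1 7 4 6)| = 5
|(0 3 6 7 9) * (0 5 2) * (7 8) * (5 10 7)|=|(0 3 6 8 5 2)(7 9 10)|=6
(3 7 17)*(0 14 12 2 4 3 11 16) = (0 14 12 2 4 3 7 17 11 16) = [14, 1, 4, 7, 3, 5, 6, 17, 8, 9, 10, 16, 2, 13, 12, 15, 0, 11]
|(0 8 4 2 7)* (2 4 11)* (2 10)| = |(0 8 11 10 2 7)| = 6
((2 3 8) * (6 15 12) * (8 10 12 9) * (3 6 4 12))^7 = (2 15 8 6 9)(3 10)(4 12) = [0, 1, 15, 10, 12, 5, 9, 7, 6, 2, 3, 11, 4, 13, 14, 8]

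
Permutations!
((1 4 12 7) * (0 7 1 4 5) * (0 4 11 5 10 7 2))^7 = (12)(0 2) = [2, 1, 0, 3, 4, 5, 6, 7, 8, 9, 10, 11, 12]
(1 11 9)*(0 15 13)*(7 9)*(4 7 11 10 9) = (0 15 13)(1 10 9)(4 7) = [15, 10, 2, 3, 7, 5, 6, 4, 8, 1, 9, 11, 12, 0, 14, 13]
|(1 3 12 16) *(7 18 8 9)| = 4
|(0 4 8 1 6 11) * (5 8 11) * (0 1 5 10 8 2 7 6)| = |(0 4 11 1)(2 7 6 10 8 5)| = 12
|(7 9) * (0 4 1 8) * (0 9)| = 6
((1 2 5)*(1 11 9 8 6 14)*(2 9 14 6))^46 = (1 5 9 11 8 14 2) = [0, 5, 1, 3, 4, 9, 6, 7, 14, 11, 10, 8, 12, 13, 2]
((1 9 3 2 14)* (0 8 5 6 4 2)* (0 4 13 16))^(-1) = [16, 14, 4, 9, 3, 8, 5, 7, 0, 1, 10, 11, 12, 6, 2, 15, 13] = (0 16 13 6 5 8)(1 14 2 4 3 9)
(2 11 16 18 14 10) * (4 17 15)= (2 11 16 18 14 10)(4 17 15)= [0, 1, 11, 3, 17, 5, 6, 7, 8, 9, 2, 16, 12, 13, 10, 4, 18, 15, 14]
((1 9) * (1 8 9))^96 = [0, 1, 2, 3, 4, 5, 6, 7, 8, 9] = (9)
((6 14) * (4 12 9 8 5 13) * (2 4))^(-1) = (2 13 5 8 9 12 4)(6 14) = [0, 1, 13, 3, 2, 8, 14, 7, 9, 12, 10, 11, 4, 5, 6]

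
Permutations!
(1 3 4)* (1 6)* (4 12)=[0, 3, 2, 12, 6, 5, 1, 7, 8, 9, 10, 11, 4]=(1 3 12 4 6)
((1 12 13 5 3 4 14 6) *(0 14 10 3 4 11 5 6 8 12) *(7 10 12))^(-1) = (0 1 6 13 12 4 5 11 3 10 7 8 14) = [1, 6, 2, 10, 5, 11, 13, 8, 14, 9, 7, 3, 4, 12, 0]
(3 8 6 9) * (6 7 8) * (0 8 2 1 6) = [8, 6, 1, 0, 4, 5, 9, 2, 7, 3] = (0 8 7 2 1 6 9 3)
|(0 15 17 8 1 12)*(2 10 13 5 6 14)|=6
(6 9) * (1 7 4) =[0, 7, 2, 3, 1, 5, 9, 4, 8, 6] =(1 7 4)(6 9)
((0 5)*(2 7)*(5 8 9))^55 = (0 5 9 8)(2 7) = [5, 1, 7, 3, 4, 9, 6, 2, 0, 8]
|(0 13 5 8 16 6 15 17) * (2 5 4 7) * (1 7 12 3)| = |(0 13 4 12 3 1 7 2 5 8 16 6 15 17)| = 14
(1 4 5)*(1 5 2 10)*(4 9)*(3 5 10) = (1 9 4 2 3 5 10) = [0, 9, 3, 5, 2, 10, 6, 7, 8, 4, 1]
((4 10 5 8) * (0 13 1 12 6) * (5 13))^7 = (0 12 13 4 5 6 1 10 8) = [12, 10, 2, 3, 5, 6, 1, 7, 0, 9, 8, 11, 13, 4]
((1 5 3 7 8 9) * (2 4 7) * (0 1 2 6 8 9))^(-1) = [8, 0, 9, 5, 2, 1, 3, 4, 6, 7] = (0 8 6 3 5 1)(2 9 7 4)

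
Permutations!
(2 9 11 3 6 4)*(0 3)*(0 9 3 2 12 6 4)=(0 2 3 4 12 6)(9 11)=[2, 1, 3, 4, 12, 5, 0, 7, 8, 11, 10, 9, 6]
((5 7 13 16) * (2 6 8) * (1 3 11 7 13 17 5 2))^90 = (1 11 17 13 2 8 3 7 5 16 6) = [0, 11, 8, 7, 4, 16, 1, 5, 3, 9, 10, 17, 12, 2, 14, 15, 6, 13]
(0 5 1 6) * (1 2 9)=(0 5 2 9 1 6)=[5, 6, 9, 3, 4, 2, 0, 7, 8, 1]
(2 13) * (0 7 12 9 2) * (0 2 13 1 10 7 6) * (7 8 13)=(0 6)(1 10 8 13 2)(7 12 9)=[6, 10, 1, 3, 4, 5, 0, 12, 13, 7, 8, 11, 9, 2]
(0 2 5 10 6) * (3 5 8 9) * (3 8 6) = (0 2 6)(3 5 10)(8 9) = [2, 1, 6, 5, 4, 10, 0, 7, 9, 8, 3]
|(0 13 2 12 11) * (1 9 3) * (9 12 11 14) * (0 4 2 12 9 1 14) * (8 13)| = |(0 8 13 12)(1 9 3 14)(2 11 4)| = 12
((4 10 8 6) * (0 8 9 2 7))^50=(0 6 10 2)(4 9 7 8)=[6, 1, 0, 3, 9, 5, 10, 8, 4, 7, 2]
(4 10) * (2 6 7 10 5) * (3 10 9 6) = (2 3 10 4 5)(6 7 9) = [0, 1, 3, 10, 5, 2, 7, 9, 8, 6, 4]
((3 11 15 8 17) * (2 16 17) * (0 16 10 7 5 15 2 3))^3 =(17)(2 5 3 10 15 11 7 8) =[0, 1, 5, 10, 4, 3, 6, 8, 2, 9, 15, 7, 12, 13, 14, 11, 16, 17]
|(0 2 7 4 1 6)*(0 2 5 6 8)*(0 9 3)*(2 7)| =|(0 5 6 7 4 1 8 9 3)| =9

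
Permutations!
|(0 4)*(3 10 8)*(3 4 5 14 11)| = 8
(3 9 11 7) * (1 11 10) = [0, 11, 2, 9, 4, 5, 6, 3, 8, 10, 1, 7] = (1 11 7 3 9 10)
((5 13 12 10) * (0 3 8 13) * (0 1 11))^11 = [8, 0, 2, 13, 4, 11, 6, 7, 12, 9, 1, 3, 5, 10] = (0 8 12 5 11 3 13 10 1)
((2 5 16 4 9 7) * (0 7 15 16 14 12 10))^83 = [10, 1, 7, 3, 16, 2, 6, 0, 8, 4, 12, 11, 14, 13, 5, 9, 15] = (0 10 12 14 5 2 7)(4 16 15 9)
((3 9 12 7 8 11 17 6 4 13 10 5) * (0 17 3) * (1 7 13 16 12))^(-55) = (0 5 10 13 12 16 4 6 17)(1 9 3 11 8 7) = [5, 9, 2, 11, 6, 10, 17, 1, 7, 3, 13, 8, 16, 12, 14, 15, 4, 0]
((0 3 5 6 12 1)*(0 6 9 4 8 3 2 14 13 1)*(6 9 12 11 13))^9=(0 8 13 2 3 1 14 5 9 6 12 4 11)=[8, 14, 3, 1, 11, 9, 12, 7, 13, 6, 10, 0, 4, 2, 5]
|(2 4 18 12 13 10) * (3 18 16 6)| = |(2 4 16 6 3 18 12 13 10)| = 9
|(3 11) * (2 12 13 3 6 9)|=7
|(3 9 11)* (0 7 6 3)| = |(0 7 6 3 9 11)| = 6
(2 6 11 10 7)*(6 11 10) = (2 11 6 10 7) = [0, 1, 11, 3, 4, 5, 10, 2, 8, 9, 7, 6]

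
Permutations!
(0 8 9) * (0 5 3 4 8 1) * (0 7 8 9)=(0 1 7 8)(3 4 9 5)=[1, 7, 2, 4, 9, 3, 6, 8, 0, 5]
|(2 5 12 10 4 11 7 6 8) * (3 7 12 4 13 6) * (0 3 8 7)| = |(0 3)(2 5 4 11 12 10 13 6 7 8)| = 10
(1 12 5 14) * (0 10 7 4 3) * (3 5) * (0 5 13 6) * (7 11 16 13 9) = (0 10 11 16 13 6)(1 12 3 5 14)(4 9 7) = [10, 12, 2, 5, 9, 14, 0, 4, 8, 7, 11, 16, 3, 6, 1, 15, 13]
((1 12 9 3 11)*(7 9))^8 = (1 7 3)(9 11 12) = [0, 7, 2, 1, 4, 5, 6, 3, 8, 11, 10, 12, 9]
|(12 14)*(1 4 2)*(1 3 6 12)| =|(1 4 2 3 6 12 14)| =7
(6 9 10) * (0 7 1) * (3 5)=[7, 0, 2, 5, 4, 3, 9, 1, 8, 10, 6]=(0 7 1)(3 5)(6 9 10)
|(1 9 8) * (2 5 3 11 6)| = 15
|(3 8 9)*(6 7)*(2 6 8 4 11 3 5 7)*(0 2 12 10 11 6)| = 12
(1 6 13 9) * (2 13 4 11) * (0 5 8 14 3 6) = [5, 0, 13, 6, 11, 8, 4, 7, 14, 1, 10, 2, 12, 9, 3] = (0 5 8 14 3 6 4 11 2 13 9 1)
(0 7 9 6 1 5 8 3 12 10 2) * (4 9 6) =(0 7 6 1 5 8 3 12 10 2)(4 9) =[7, 5, 0, 12, 9, 8, 1, 6, 3, 4, 2, 11, 10]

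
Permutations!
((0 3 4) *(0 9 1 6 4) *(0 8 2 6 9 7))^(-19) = (0 8 6 7 3 2 4)(1 9) = [8, 9, 4, 2, 0, 5, 7, 3, 6, 1]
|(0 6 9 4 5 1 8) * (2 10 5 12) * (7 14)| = 10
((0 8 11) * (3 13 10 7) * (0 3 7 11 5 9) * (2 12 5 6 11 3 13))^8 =(0 12 10 6 9 2 13 8 5 3 11) =[12, 1, 13, 11, 4, 3, 9, 7, 5, 2, 6, 0, 10, 8]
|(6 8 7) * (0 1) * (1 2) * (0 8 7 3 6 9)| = |(0 2 1 8 3 6 7 9)| = 8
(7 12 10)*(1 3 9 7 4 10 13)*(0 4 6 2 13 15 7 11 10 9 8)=(0 4 9 11 10 6 2 13 1 3 8)(7 12 15)=[4, 3, 13, 8, 9, 5, 2, 12, 0, 11, 6, 10, 15, 1, 14, 7]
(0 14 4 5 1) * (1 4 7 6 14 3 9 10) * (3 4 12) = (0 4 5 12 3 9 10 1)(6 14 7) = [4, 0, 2, 9, 5, 12, 14, 6, 8, 10, 1, 11, 3, 13, 7]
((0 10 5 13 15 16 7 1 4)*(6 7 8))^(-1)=(0 4 1 7 6 8 16 15 13 5 10)=[4, 7, 2, 3, 1, 10, 8, 6, 16, 9, 0, 11, 12, 5, 14, 13, 15]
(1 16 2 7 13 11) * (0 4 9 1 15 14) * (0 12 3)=[4, 16, 7, 0, 9, 5, 6, 13, 8, 1, 10, 15, 3, 11, 12, 14, 2]=(0 4 9 1 16 2 7 13 11 15 14 12 3)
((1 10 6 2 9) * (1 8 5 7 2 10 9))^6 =[0, 1, 2, 3, 4, 5, 6, 7, 8, 9, 10] =(10)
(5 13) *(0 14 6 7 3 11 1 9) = [14, 9, 2, 11, 4, 13, 7, 3, 8, 0, 10, 1, 12, 5, 6] = (0 14 6 7 3 11 1 9)(5 13)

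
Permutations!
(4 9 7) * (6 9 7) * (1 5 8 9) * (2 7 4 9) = [0, 5, 7, 3, 4, 8, 1, 9, 2, 6] = (1 5 8 2 7 9 6)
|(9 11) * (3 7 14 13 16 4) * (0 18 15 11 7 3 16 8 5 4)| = 12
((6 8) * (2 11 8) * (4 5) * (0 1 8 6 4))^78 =(11)(0 4 1 5 8) =[4, 5, 2, 3, 1, 8, 6, 7, 0, 9, 10, 11]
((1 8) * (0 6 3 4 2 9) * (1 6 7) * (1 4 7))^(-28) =(0 9 2 4 7 3 6 8 1) =[9, 0, 4, 6, 7, 5, 8, 3, 1, 2]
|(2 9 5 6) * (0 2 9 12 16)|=12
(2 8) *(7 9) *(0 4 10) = (0 4 10)(2 8)(7 9) = [4, 1, 8, 3, 10, 5, 6, 9, 2, 7, 0]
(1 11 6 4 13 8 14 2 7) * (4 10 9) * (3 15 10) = [0, 11, 7, 15, 13, 5, 3, 1, 14, 4, 9, 6, 12, 8, 2, 10] = (1 11 6 3 15 10 9 4 13 8 14 2 7)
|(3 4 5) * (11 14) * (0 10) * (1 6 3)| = 10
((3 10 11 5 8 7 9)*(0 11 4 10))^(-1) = (0 3 9 7 8 5 11)(4 10) = [3, 1, 2, 9, 10, 11, 6, 8, 5, 7, 4, 0]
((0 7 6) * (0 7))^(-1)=(6 7)=[0, 1, 2, 3, 4, 5, 7, 6]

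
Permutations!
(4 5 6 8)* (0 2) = (0 2)(4 5 6 8) = [2, 1, 0, 3, 5, 6, 8, 7, 4]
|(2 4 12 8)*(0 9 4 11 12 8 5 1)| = 9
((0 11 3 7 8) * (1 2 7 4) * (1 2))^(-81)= [4, 1, 0, 7, 8, 5, 6, 11, 3, 9, 10, 2]= (0 4 8 3 7 11 2)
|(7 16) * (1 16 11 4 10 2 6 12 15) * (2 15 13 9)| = 35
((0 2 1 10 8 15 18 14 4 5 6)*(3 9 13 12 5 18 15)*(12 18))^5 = [3, 13, 9, 4, 2, 10, 8, 7, 14, 12, 18, 11, 1, 5, 0, 15, 16, 17, 6] = (0 3 4 2 9 12 1 13 5 10 18 6 8 14)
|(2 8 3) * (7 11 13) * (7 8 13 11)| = 4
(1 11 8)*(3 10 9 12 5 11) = (1 3 10 9 12 5 11 8) = [0, 3, 2, 10, 4, 11, 6, 7, 1, 12, 9, 8, 5]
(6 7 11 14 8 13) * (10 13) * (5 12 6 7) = (5 12 6)(7 11 14 8 10 13) = [0, 1, 2, 3, 4, 12, 5, 11, 10, 9, 13, 14, 6, 7, 8]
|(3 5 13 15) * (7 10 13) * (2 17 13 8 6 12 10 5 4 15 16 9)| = |(2 17 13 16 9)(3 4 15)(5 7)(6 12 10 8)| = 60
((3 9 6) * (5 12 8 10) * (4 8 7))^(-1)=[0, 1, 2, 6, 7, 10, 9, 12, 4, 3, 8, 11, 5]=(3 6 9)(4 7 12 5 10 8)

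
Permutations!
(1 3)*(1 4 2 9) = (1 3 4 2 9) = [0, 3, 9, 4, 2, 5, 6, 7, 8, 1]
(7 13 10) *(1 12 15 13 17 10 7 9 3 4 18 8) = (1 12 15 13 7 17 10 9 3 4 18 8) = [0, 12, 2, 4, 18, 5, 6, 17, 1, 3, 9, 11, 15, 7, 14, 13, 16, 10, 8]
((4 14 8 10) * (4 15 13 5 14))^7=(5 14 8 10 15 13)=[0, 1, 2, 3, 4, 14, 6, 7, 10, 9, 15, 11, 12, 5, 8, 13]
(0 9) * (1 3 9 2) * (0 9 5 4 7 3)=(9)(0 2 1)(3 5 4 7)=[2, 0, 1, 5, 7, 4, 6, 3, 8, 9]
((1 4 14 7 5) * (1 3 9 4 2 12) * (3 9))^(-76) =(1 12 2)(4 9 5 7 14) =[0, 12, 1, 3, 9, 7, 6, 14, 8, 5, 10, 11, 2, 13, 4]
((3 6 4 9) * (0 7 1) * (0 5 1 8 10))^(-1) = (0 10 8 7)(1 5)(3 9 4 6) = [10, 5, 2, 9, 6, 1, 3, 0, 7, 4, 8]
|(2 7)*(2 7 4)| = |(7)(2 4)| = 2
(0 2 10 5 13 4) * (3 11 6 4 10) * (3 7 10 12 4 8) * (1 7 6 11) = (0 2 6 8 3 1 7 10 5 13 12 4) = [2, 7, 6, 1, 0, 13, 8, 10, 3, 9, 5, 11, 4, 12]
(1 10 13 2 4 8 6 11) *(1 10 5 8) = (1 5 8 6 11 10 13 2 4) = [0, 5, 4, 3, 1, 8, 11, 7, 6, 9, 13, 10, 12, 2]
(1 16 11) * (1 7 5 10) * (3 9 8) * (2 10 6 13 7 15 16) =[0, 2, 10, 9, 4, 6, 13, 5, 3, 8, 1, 15, 12, 7, 14, 16, 11] =(1 2 10)(3 9 8)(5 6 13 7)(11 15 16)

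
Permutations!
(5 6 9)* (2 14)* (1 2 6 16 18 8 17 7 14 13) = (1 2 13)(5 16 18 8 17 7 14 6 9) = [0, 2, 13, 3, 4, 16, 9, 14, 17, 5, 10, 11, 12, 1, 6, 15, 18, 7, 8]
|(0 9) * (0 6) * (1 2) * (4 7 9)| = 10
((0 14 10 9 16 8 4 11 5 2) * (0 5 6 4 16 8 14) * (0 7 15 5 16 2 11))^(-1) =(0 4 6 11 5 15 7)(2 8 9 10 14 16) =[4, 1, 8, 3, 6, 15, 11, 0, 9, 10, 14, 5, 12, 13, 16, 7, 2]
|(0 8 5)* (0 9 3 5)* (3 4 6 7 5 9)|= 6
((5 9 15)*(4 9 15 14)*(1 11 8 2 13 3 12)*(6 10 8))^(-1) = (1 12 3 13 2 8 10 6 11)(4 14 9)(5 15) = [0, 12, 8, 13, 14, 15, 11, 7, 10, 4, 6, 1, 3, 2, 9, 5]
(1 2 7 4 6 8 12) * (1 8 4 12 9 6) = (1 2 7 12 8 9 6 4) = [0, 2, 7, 3, 1, 5, 4, 12, 9, 6, 10, 11, 8]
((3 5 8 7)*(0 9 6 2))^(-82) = (0 6)(2 9)(3 8)(5 7) = [6, 1, 9, 8, 4, 7, 0, 5, 3, 2]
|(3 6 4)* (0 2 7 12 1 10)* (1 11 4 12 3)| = 10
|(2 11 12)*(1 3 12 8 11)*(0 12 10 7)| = 14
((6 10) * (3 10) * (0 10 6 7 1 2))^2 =[7, 0, 10, 3, 4, 5, 6, 2, 8, 9, 1] =(0 7 2 10 1)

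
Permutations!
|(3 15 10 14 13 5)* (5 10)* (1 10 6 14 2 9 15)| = |(1 10 2 9 15 5 3)(6 14 13)| = 21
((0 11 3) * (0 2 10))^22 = [3, 1, 0, 10, 4, 5, 6, 7, 8, 9, 11, 2] = (0 3 10 11 2)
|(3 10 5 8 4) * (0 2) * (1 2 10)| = |(0 10 5 8 4 3 1 2)| = 8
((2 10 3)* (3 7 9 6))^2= (2 7 6)(3 10 9)= [0, 1, 7, 10, 4, 5, 2, 6, 8, 3, 9]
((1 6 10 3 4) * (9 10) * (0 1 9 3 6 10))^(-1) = [9, 0, 2, 6, 3, 5, 10, 7, 8, 4, 1] = (0 9 4 3 6 10 1)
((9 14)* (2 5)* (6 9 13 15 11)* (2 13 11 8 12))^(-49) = (2 12 8 15 13 5)(6 11 14 9) = [0, 1, 12, 3, 4, 2, 11, 7, 15, 6, 10, 14, 8, 5, 9, 13]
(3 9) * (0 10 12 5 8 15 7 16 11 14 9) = (0 10 12 5 8 15 7 16 11 14 9 3) = [10, 1, 2, 0, 4, 8, 6, 16, 15, 3, 12, 14, 5, 13, 9, 7, 11]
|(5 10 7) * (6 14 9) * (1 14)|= 12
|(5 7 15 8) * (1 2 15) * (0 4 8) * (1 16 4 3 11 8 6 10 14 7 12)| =|(0 3 11 8 5 12 1 2 15)(4 6 10 14 7 16)| =18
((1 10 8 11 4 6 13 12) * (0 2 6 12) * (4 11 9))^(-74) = (0 6)(1 4 8)(2 13)(9 10 12) = [6, 4, 13, 3, 8, 5, 0, 7, 1, 10, 12, 11, 9, 2]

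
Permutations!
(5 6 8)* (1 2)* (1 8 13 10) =(1 2 8 5 6 13 10) =[0, 2, 8, 3, 4, 6, 13, 7, 5, 9, 1, 11, 12, 10]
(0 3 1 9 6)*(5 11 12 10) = (0 3 1 9 6)(5 11 12 10) = [3, 9, 2, 1, 4, 11, 0, 7, 8, 6, 5, 12, 10]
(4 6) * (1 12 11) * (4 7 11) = (1 12 4 6 7 11) = [0, 12, 2, 3, 6, 5, 7, 11, 8, 9, 10, 1, 4]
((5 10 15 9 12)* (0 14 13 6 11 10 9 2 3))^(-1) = (0 3 2 15 10 11 6 13 14)(5 12 9) = [3, 1, 15, 2, 4, 12, 13, 7, 8, 5, 11, 6, 9, 14, 0, 10]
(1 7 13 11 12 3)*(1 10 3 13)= (1 7)(3 10)(11 12 13)= [0, 7, 2, 10, 4, 5, 6, 1, 8, 9, 3, 12, 13, 11]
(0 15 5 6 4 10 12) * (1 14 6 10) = (0 15 5 10 12)(1 14 6 4) = [15, 14, 2, 3, 1, 10, 4, 7, 8, 9, 12, 11, 0, 13, 6, 5]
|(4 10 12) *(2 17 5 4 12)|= 5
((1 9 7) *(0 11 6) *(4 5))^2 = (0 6 11)(1 7 9) = [6, 7, 2, 3, 4, 5, 11, 9, 8, 1, 10, 0]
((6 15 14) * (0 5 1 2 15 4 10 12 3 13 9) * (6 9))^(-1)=(0 9 14 15 2 1 5)(3 12 10 4 6 13)=[9, 5, 1, 12, 6, 0, 13, 7, 8, 14, 4, 11, 10, 3, 15, 2]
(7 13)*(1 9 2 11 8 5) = (1 9 2 11 8 5)(7 13) = [0, 9, 11, 3, 4, 1, 6, 13, 5, 2, 10, 8, 12, 7]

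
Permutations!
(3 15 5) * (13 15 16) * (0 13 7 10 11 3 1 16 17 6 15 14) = (0 13 14)(1 16 7 10 11 3 17 6 15 5) = [13, 16, 2, 17, 4, 1, 15, 10, 8, 9, 11, 3, 12, 14, 0, 5, 7, 6]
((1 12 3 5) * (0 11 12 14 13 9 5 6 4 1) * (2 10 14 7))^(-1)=(0 5 9 13 14 10 2 7 1 4 6 3 12 11)=[5, 4, 7, 12, 6, 9, 3, 1, 8, 13, 2, 0, 11, 14, 10]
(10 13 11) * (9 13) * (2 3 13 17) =(2 3 13 11 10 9 17) =[0, 1, 3, 13, 4, 5, 6, 7, 8, 17, 9, 10, 12, 11, 14, 15, 16, 2]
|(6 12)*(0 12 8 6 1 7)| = |(0 12 1 7)(6 8)| = 4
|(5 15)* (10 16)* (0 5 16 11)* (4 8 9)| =6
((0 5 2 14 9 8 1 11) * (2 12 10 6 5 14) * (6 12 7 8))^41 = (0 7 14 8 9 1 6 11 5)(10 12) = [7, 6, 2, 3, 4, 0, 11, 14, 9, 1, 12, 5, 10, 13, 8]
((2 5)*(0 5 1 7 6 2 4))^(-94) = (0 4 5)(1 6)(2 7) = [4, 6, 7, 3, 5, 0, 1, 2]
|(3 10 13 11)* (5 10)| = 5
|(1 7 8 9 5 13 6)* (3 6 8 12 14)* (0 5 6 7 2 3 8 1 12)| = 35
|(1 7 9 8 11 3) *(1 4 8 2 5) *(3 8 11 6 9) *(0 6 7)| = 30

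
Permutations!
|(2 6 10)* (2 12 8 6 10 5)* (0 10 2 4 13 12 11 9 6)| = 10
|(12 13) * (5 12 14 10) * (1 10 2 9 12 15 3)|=5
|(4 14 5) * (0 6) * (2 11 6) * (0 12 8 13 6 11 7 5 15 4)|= |(0 2 7 5)(4 14 15)(6 12 8 13)|= 12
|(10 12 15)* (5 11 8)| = |(5 11 8)(10 12 15)| = 3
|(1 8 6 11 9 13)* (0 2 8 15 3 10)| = |(0 2 8 6 11 9 13 1 15 3 10)| = 11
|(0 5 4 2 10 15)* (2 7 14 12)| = |(0 5 4 7 14 12 2 10 15)| = 9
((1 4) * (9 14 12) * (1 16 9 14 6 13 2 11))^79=(1 11 2 13 6 9 16 4)(12 14)=[0, 11, 13, 3, 1, 5, 9, 7, 8, 16, 10, 2, 14, 6, 12, 15, 4]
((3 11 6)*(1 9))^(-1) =(1 9)(3 6 11) =[0, 9, 2, 6, 4, 5, 11, 7, 8, 1, 10, 3]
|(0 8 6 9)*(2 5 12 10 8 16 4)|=|(0 16 4 2 5 12 10 8 6 9)|=10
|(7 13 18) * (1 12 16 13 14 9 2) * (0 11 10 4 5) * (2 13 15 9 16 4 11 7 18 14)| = |(18)(0 7 2 1 12 4 5)(9 13 14 16 15)(10 11)| = 70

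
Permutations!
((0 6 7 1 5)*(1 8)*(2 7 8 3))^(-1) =[5, 8, 3, 7, 4, 1, 0, 2, 6] =(0 5 1 8 6)(2 3 7)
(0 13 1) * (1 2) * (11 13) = (0 11 13 2 1) = [11, 0, 1, 3, 4, 5, 6, 7, 8, 9, 10, 13, 12, 2]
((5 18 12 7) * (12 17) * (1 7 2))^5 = [0, 12, 17, 3, 4, 1, 6, 2, 8, 9, 10, 11, 18, 13, 14, 15, 16, 5, 7] = (1 12 18 7 2 17 5)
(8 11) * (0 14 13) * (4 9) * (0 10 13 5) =(0 14 5)(4 9)(8 11)(10 13) =[14, 1, 2, 3, 9, 0, 6, 7, 11, 4, 13, 8, 12, 10, 5]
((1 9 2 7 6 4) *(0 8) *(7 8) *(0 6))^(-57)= (0 7)(1 8)(2 4)(6 9)= [7, 8, 4, 3, 2, 5, 9, 0, 1, 6]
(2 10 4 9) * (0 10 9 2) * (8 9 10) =[8, 1, 10, 3, 2, 5, 6, 7, 9, 0, 4] =(0 8 9)(2 10 4)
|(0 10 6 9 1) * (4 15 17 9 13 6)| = |(0 10 4 15 17 9 1)(6 13)| = 14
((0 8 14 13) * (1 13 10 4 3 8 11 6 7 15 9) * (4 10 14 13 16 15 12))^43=(0 8 4 7 11 13 3 12 6)(1 9 15 16)=[8, 9, 2, 12, 7, 5, 0, 11, 4, 15, 10, 13, 6, 3, 14, 16, 1]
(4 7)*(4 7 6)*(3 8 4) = (3 8 4 6) = [0, 1, 2, 8, 6, 5, 3, 7, 4]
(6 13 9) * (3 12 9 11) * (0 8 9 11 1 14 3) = (0 8 9 6 13 1 14 3 12 11) = [8, 14, 2, 12, 4, 5, 13, 7, 9, 6, 10, 0, 11, 1, 3]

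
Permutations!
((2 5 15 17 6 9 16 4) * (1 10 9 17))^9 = (1 10 9 16 4 2 5 15)(6 17) = [0, 10, 5, 3, 2, 15, 17, 7, 8, 16, 9, 11, 12, 13, 14, 1, 4, 6]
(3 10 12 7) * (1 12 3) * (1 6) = (1 12 7 6)(3 10) = [0, 12, 2, 10, 4, 5, 1, 6, 8, 9, 3, 11, 7]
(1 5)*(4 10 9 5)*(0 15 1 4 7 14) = [15, 7, 2, 3, 10, 4, 6, 14, 8, 5, 9, 11, 12, 13, 0, 1] = (0 15 1 7 14)(4 10 9 5)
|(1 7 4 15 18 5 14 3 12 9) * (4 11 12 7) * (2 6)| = |(1 4 15 18 5 14 3 7 11 12 9)(2 6)| = 22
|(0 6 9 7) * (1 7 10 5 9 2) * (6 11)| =6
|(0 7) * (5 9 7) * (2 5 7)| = 6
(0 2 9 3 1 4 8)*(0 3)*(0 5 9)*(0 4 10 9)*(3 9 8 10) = [2, 3, 4, 1, 10, 0, 6, 7, 9, 5, 8] = (0 2 4 10 8 9 5)(1 3)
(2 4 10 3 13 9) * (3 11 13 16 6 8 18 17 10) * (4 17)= (2 17 10 11 13 9)(3 16 6 8 18 4)= [0, 1, 17, 16, 3, 5, 8, 7, 18, 2, 11, 13, 12, 9, 14, 15, 6, 10, 4]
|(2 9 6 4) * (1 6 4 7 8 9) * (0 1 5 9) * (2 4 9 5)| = 5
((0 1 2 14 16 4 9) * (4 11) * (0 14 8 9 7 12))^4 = [9, 14, 16, 3, 1, 5, 6, 2, 11, 4, 10, 0, 8, 13, 7, 15, 12] = (0 9 4 1 14 7 2 16 12 8 11)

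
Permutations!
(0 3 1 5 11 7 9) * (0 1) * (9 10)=(0 3)(1 5 11 7 10 9)=[3, 5, 2, 0, 4, 11, 6, 10, 8, 1, 9, 7]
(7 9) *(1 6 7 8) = [0, 6, 2, 3, 4, 5, 7, 9, 1, 8] = (1 6 7 9 8)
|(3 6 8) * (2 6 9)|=5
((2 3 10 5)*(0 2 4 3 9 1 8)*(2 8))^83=(0 8)(1 9 2)(3 4 5 10)=[8, 9, 1, 4, 5, 10, 6, 7, 0, 2, 3]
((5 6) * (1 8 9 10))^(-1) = [0, 10, 2, 3, 4, 6, 5, 7, 1, 8, 9] = (1 10 9 8)(5 6)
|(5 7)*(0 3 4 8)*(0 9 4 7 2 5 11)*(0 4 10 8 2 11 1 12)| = |(0 3 7 1 12)(2 5 11 4)(8 9 10)| = 60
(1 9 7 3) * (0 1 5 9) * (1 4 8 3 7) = (0 4 8 3 5 9 1) = [4, 0, 2, 5, 8, 9, 6, 7, 3, 1]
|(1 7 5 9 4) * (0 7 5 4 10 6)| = |(0 7 4 1 5 9 10 6)| = 8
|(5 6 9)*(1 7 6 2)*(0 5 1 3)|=|(0 5 2 3)(1 7 6 9)|=4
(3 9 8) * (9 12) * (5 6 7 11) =(3 12 9 8)(5 6 7 11) =[0, 1, 2, 12, 4, 6, 7, 11, 3, 8, 10, 5, 9]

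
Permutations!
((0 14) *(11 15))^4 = (15) = [0, 1, 2, 3, 4, 5, 6, 7, 8, 9, 10, 11, 12, 13, 14, 15]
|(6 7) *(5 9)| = 2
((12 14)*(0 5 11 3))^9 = (0 5 11 3)(12 14) = [5, 1, 2, 0, 4, 11, 6, 7, 8, 9, 10, 3, 14, 13, 12]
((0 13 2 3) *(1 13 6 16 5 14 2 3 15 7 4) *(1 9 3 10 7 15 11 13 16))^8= (0 13 1 7 5 9 2)(3 11 6 10 16 4 14)= [13, 7, 0, 11, 14, 9, 10, 5, 8, 2, 16, 6, 12, 1, 3, 15, 4]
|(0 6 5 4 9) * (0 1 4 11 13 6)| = |(1 4 9)(5 11 13 6)| = 12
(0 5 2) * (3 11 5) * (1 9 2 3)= [1, 9, 0, 11, 4, 3, 6, 7, 8, 2, 10, 5]= (0 1 9 2)(3 11 5)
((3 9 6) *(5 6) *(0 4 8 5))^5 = [3, 1, 2, 5, 9, 4, 8, 7, 0, 6] = (0 3 5 4 9 6 8)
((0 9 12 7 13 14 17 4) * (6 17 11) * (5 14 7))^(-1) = [4, 1, 2, 3, 17, 12, 11, 13, 8, 0, 10, 14, 9, 7, 5, 15, 16, 6] = (0 4 17 6 11 14 5 12 9)(7 13)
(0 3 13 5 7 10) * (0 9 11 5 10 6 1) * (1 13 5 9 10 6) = (0 3 5 7 1)(6 13)(9 11) = [3, 0, 2, 5, 4, 7, 13, 1, 8, 11, 10, 9, 12, 6]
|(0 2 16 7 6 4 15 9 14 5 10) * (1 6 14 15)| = |(0 2 16 7 14 5 10)(1 6 4)(9 15)| = 42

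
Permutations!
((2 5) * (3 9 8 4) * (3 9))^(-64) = (4 8 9) = [0, 1, 2, 3, 8, 5, 6, 7, 9, 4]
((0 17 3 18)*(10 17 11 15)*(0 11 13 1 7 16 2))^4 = (0 16 1)(2 7 13)(3 10 11)(15 18 17) = [16, 0, 7, 10, 4, 5, 6, 13, 8, 9, 11, 3, 12, 2, 14, 18, 1, 15, 17]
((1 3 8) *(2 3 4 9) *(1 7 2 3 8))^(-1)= (1 3 9 4)(2 7 8)= [0, 3, 7, 9, 1, 5, 6, 8, 2, 4]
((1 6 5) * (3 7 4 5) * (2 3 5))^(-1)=(1 5 6)(2 4 7 3)=[0, 5, 4, 2, 7, 6, 1, 3]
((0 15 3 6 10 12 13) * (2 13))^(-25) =[13, 1, 12, 15, 4, 5, 3, 7, 8, 9, 6, 11, 10, 2, 14, 0] =(0 13 2 12 10 6 3 15)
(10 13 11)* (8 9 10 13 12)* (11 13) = (13)(8 9 10 12) = [0, 1, 2, 3, 4, 5, 6, 7, 9, 10, 12, 11, 8, 13]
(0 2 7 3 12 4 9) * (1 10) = (0 2 7 3 12 4 9)(1 10) = [2, 10, 7, 12, 9, 5, 6, 3, 8, 0, 1, 11, 4]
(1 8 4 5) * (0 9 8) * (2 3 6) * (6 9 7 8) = (0 7 8 4 5 1)(2 3 9 6) = [7, 0, 3, 9, 5, 1, 2, 8, 4, 6]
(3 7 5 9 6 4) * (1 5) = (1 5 9 6 4 3 7) = [0, 5, 2, 7, 3, 9, 4, 1, 8, 6]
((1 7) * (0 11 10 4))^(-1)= (0 4 10 11)(1 7)= [4, 7, 2, 3, 10, 5, 6, 1, 8, 9, 11, 0]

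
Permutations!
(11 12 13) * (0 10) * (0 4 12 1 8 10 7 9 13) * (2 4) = (0 7 9 13 11 1 8 10 2 4 12) = [7, 8, 4, 3, 12, 5, 6, 9, 10, 13, 2, 1, 0, 11]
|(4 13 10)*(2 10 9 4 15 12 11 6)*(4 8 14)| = |(2 10 15 12 11 6)(4 13 9 8 14)| = 30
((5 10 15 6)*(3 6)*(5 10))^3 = [0, 1, 2, 15, 4, 5, 3, 7, 8, 9, 6, 11, 12, 13, 14, 10] = (3 15 10 6)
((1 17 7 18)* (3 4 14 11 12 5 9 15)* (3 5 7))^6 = [0, 12, 2, 18, 1, 5, 6, 14, 8, 9, 10, 3, 4, 13, 17, 15, 16, 7, 11] = (1 12 4)(3 18 11)(7 14 17)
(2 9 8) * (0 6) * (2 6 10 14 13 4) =[10, 1, 9, 3, 2, 5, 0, 7, 6, 8, 14, 11, 12, 4, 13] =(0 10 14 13 4 2 9 8 6)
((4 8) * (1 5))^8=[0, 1, 2, 3, 4, 5, 6, 7, 8]=(8)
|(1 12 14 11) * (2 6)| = |(1 12 14 11)(2 6)| = 4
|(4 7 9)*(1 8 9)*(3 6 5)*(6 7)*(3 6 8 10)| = 12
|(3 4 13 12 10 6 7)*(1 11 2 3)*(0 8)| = |(0 8)(1 11 2 3 4 13 12 10 6 7)| = 10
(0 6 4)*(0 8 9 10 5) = [6, 1, 2, 3, 8, 0, 4, 7, 9, 10, 5] = (0 6 4 8 9 10 5)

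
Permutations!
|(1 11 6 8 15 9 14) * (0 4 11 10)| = |(0 4 11 6 8 15 9 14 1 10)| = 10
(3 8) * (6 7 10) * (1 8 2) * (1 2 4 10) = (1 8 3 4 10 6 7) = [0, 8, 2, 4, 10, 5, 7, 1, 3, 9, 6]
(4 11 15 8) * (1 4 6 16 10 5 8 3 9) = [0, 4, 2, 9, 11, 8, 16, 7, 6, 1, 5, 15, 12, 13, 14, 3, 10] = (1 4 11 15 3 9)(5 8 6 16 10)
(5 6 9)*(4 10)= (4 10)(5 6 9)= [0, 1, 2, 3, 10, 6, 9, 7, 8, 5, 4]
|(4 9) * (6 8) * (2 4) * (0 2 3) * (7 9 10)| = |(0 2 4 10 7 9 3)(6 8)| = 14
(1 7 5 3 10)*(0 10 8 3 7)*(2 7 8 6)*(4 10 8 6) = (0 8 3 4 10 1)(2 7 5 6) = [8, 0, 7, 4, 10, 6, 2, 5, 3, 9, 1]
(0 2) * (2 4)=(0 4 2)=[4, 1, 0, 3, 2]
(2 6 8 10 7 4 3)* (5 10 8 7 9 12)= (2 6 7 4 3)(5 10 9 12)= [0, 1, 6, 2, 3, 10, 7, 4, 8, 12, 9, 11, 5]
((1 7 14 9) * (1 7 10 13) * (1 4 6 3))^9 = (14)(1 4)(3 13)(6 10) = [0, 4, 2, 13, 1, 5, 10, 7, 8, 9, 6, 11, 12, 3, 14]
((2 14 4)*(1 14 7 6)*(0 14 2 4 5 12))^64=(14)=[0, 1, 2, 3, 4, 5, 6, 7, 8, 9, 10, 11, 12, 13, 14]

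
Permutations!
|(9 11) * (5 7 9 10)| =|(5 7 9 11 10)| =5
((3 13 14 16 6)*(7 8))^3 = (3 16 13 6 14)(7 8) = [0, 1, 2, 16, 4, 5, 14, 8, 7, 9, 10, 11, 12, 6, 3, 15, 13]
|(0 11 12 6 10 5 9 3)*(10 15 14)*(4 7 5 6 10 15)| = 10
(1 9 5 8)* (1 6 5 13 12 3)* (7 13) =(1 9 7 13 12 3)(5 8 6) =[0, 9, 2, 1, 4, 8, 5, 13, 6, 7, 10, 11, 3, 12]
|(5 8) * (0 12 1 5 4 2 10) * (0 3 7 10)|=21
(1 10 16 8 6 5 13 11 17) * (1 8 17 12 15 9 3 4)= [0, 10, 2, 4, 1, 13, 5, 7, 6, 3, 16, 12, 15, 11, 14, 9, 17, 8]= (1 10 16 17 8 6 5 13 11 12 15 9 3 4)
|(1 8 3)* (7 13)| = 6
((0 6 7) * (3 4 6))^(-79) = (0 3 4 6 7) = [3, 1, 2, 4, 6, 5, 7, 0]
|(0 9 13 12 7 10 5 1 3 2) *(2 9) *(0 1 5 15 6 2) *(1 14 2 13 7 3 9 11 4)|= 22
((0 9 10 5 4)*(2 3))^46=(0 9 10 5 4)=[9, 1, 2, 3, 0, 4, 6, 7, 8, 10, 5]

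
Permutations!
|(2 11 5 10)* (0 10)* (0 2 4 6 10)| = |(2 11 5)(4 6 10)| = 3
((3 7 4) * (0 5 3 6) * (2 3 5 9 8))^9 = (0 9 8 2 3 7 4 6) = [9, 1, 3, 7, 6, 5, 0, 4, 2, 8]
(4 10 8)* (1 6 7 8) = [0, 6, 2, 3, 10, 5, 7, 8, 4, 9, 1] = (1 6 7 8 4 10)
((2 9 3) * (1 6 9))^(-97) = (1 3 6 2 9) = [0, 3, 9, 6, 4, 5, 2, 7, 8, 1]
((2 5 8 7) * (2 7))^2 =(2 8 5) =[0, 1, 8, 3, 4, 2, 6, 7, 5]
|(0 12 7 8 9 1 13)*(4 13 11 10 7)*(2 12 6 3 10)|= |(0 6 3 10 7 8 9 1 11 2 12 4 13)|= 13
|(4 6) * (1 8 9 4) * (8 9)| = 4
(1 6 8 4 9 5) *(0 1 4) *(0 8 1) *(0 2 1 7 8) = (0 2 1 6 7 8)(4 9 5) = [2, 6, 1, 3, 9, 4, 7, 8, 0, 5]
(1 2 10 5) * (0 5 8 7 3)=(0 5 1 2 10 8 7 3)=[5, 2, 10, 0, 4, 1, 6, 3, 7, 9, 8]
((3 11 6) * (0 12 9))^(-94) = (0 9 12)(3 6 11) = [9, 1, 2, 6, 4, 5, 11, 7, 8, 12, 10, 3, 0]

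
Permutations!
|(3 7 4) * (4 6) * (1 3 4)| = 4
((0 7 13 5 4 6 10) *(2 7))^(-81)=[10, 1, 0, 3, 5, 13, 4, 2, 8, 9, 6, 11, 12, 7]=(0 10 6 4 5 13 7 2)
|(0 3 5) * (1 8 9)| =|(0 3 5)(1 8 9)| =3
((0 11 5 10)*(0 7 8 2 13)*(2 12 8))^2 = (0 5 7 13 11 10 2) = [5, 1, 0, 3, 4, 7, 6, 13, 8, 9, 2, 10, 12, 11]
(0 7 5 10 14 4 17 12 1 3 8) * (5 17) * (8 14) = (0 7 17 12 1 3 14 4 5 10 8) = [7, 3, 2, 14, 5, 10, 6, 17, 0, 9, 8, 11, 1, 13, 4, 15, 16, 12]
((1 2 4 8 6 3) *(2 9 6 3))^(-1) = (1 3 8 4 2 6 9) = [0, 3, 6, 8, 2, 5, 9, 7, 4, 1]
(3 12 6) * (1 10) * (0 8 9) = [8, 10, 2, 12, 4, 5, 3, 7, 9, 0, 1, 11, 6] = (0 8 9)(1 10)(3 12 6)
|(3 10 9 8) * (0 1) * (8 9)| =6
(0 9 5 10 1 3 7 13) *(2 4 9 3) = (0 3 7 13)(1 2 4 9 5 10) = [3, 2, 4, 7, 9, 10, 6, 13, 8, 5, 1, 11, 12, 0]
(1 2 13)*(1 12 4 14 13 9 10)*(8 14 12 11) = (1 2 9 10)(4 12)(8 14 13 11) = [0, 2, 9, 3, 12, 5, 6, 7, 14, 10, 1, 8, 4, 11, 13]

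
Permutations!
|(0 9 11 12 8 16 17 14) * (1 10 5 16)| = 11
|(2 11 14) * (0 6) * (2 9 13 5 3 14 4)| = 30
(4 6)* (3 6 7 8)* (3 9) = [0, 1, 2, 6, 7, 5, 4, 8, 9, 3] = (3 6 4 7 8 9)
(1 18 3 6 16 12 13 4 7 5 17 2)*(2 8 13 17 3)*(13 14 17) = [0, 18, 1, 6, 7, 3, 16, 5, 14, 9, 10, 11, 13, 4, 17, 15, 12, 8, 2] = (1 18 2)(3 6 16 12 13 4 7 5)(8 14 17)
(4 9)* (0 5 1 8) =[5, 8, 2, 3, 9, 1, 6, 7, 0, 4] =(0 5 1 8)(4 9)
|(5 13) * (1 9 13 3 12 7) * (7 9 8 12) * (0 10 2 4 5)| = |(0 10 2 4 5 3 7 1 8 12 9 13)| = 12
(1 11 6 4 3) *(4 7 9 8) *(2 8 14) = (1 11 6 7 9 14 2 8 4 3) = [0, 11, 8, 1, 3, 5, 7, 9, 4, 14, 10, 6, 12, 13, 2]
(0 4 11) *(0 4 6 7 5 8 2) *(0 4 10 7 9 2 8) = (0 6 9 2 4 11 10 7 5) = [6, 1, 4, 3, 11, 0, 9, 5, 8, 2, 7, 10]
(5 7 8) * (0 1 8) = (0 1 8 5 7) = [1, 8, 2, 3, 4, 7, 6, 0, 5]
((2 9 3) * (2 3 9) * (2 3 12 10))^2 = (2 12)(3 10) = [0, 1, 12, 10, 4, 5, 6, 7, 8, 9, 3, 11, 2]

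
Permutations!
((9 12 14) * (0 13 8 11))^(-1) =(0 11 8 13)(9 14 12) =[11, 1, 2, 3, 4, 5, 6, 7, 13, 14, 10, 8, 9, 0, 12]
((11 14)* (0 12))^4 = (14) = [0, 1, 2, 3, 4, 5, 6, 7, 8, 9, 10, 11, 12, 13, 14]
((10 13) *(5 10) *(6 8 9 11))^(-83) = [0, 1, 2, 3, 4, 10, 8, 7, 9, 11, 13, 6, 12, 5] = (5 10 13)(6 8 9 11)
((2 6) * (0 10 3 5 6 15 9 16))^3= (0 5 15)(2 16 3)(6 9 10)= [5, 1, 16, 2, 4, 15, 9, 7, 8, 10, 6, 11, 12, 13, 14, 0, 3]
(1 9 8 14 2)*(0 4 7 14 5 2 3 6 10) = (0 4 7 14 3 6 10)(1 9 8 5 2) = [4, 9, 1, 6, 7, 2, 10, 14, 5, 8, 0, 11, 12, 13, 3]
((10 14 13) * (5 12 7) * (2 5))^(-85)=[0, 1, 7, 3, 4, 2, 6, 12, 8, 9, 13, 11, 5, 14, 10]=(2 7 12 5)(10 13 14)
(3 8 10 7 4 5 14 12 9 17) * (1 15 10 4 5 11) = (1 15 10 7 5 14 12 9 17 3 8 4 11) = [0, 15, 2, 8, 11, 14, 6, 5, 4, 17, 7, 1, 9, 13, 12, 10, 16, 3]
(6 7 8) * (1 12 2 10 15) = [0, 12, 10, 3, 4, 5, 7, 8, 6, 9, 15, 11, 2, 13, 14, 1] = (1 12 2 10 15)(6 7 8)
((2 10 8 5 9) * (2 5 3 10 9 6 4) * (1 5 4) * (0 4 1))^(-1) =(0 6 5 1 9 2 4)(3 8 10) =[6, 9, 4, 8, 0, 1, 5, 7, 10, 2, 3]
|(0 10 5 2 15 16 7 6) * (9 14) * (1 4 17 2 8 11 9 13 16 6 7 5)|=|(0 10 1 4 17 2 15 6)(5 8 11 9 14 13 16)|=56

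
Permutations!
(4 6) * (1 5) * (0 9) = (0 9)(1 5)(4 6) = [9, 5, 2, 3, 6, 1, 4, 7, 8, 0]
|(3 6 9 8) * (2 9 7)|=6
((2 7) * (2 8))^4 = [0, 1, 7, 3, 4, 5, 6, 8, 2] = (2 7 8)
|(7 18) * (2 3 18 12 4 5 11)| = 8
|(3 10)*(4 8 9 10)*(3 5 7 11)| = |(3 4 8 9 10 5 7 11)| = 8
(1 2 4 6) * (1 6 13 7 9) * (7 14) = (1 2 4 13 14 7 9) = [0, 2, 4, 3, 13, 5, 6, 9, 8, 1, 10, 11, 12, 14, 7]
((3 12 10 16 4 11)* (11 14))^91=(16)=[0, 1, 2, 3, 4, 5, 6, 7, 8, 9, 10, 11, 12, 13, 14, 15, 16]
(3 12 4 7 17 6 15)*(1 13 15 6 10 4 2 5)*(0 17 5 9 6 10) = (0 17)(1 13 15 3 12 2 9 6 10 4 7 5) = [17, 13, 9, 12, 7, 1, 10, 5, 8, 6, 4, 11, 2, 15, 14, 3, 16, 0]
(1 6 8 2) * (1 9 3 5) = (1 6 8 2 9 3 5) = [0, 6, 9, 5, 4, 1, 8, 7, 2, 3]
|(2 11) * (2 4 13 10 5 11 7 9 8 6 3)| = 30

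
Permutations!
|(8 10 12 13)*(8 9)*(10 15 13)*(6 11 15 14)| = 14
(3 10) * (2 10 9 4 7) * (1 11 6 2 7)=(1 11 6 2 10 3 9 4)=[0, 11, 10, 9, 1, 5, 2, 7, 8, 4, 3, 6]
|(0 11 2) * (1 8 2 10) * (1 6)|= |(0 11 10 6 1 8 2)|= 7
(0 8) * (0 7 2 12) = (0 8 7 2 12) = [8, 1, 12, 3, 4, 5, 6, 2, 7, 9, 10, 11, 0]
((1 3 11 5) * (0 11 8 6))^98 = (11) = [0, 1, 2, 3, 4, 5, 6, 7, 8, 9, 10, 11]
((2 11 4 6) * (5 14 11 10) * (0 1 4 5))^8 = (0 4 2)(1 6 10)(5 11 14) = [4, 6, 0, 3, 2, 11, 10, 7, 8, 9, 1, 14, 12, 13, 5]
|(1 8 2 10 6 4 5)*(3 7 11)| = |(1 8 2 10 6 4 5)(3 7 11)| = 21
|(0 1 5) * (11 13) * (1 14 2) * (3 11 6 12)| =|(0 14 2 1 5)(3 11 13 6 12)| =5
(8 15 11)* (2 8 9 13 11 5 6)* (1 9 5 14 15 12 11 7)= (1 9 13 7)(2 8 12 11 5 6)(14 15)= [0, 9, 8, 3, 4, 6, 2, 1, 12, 13, 10, 5, 11, 7, 15, 14]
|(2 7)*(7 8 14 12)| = |(2 8 14 12 7)| = 5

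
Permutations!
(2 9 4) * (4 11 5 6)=(2 9 11 5 6 4)=[0, 1, 9, 3, 2, 6, 4, 7, 8, 11, 10, 5]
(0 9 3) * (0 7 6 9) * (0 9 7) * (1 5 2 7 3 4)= [9, 5, 7, 0, 1, 2, 3, 6, 8, 4]= (0 9 4 1 5 2 7 6 3)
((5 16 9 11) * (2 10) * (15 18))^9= (2 10)(5 16 9 11)(15 18)= [0, 1, 10, 3, 4, 16, 6, 7, 8, 11, 2, 5, 12, 13, 14, 18, 9, 17, 15]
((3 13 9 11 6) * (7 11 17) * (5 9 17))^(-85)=(3 6 11 7 17 13)(5 9)=[0, 1, 2, 6, 4, 9, 11, 17, 8, 5, 10, 7, 12, 3, 14, 15, 16, 13]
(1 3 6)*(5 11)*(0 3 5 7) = [3, 5, 2, 6, 4, 11, 1, 0, 8, 9, 10, 7] = (0 3 6 1 5 11 7)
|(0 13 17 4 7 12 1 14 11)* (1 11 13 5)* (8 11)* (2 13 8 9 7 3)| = |(0 5 1 14 8 11)(2 13 17 4 3)(7 12 9)| = 30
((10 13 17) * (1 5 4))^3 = (17) = [0, 1, 2, 3, 4, 5, 6, 7, 8, 9, 10, 11, 12, 13, 14, 15, 16, 17]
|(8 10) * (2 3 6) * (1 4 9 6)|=6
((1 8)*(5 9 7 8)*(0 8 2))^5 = (0 7 5 8 2 9 1) = [7, 0, 9, 3, 4, 8, 6, 5, 2, 1]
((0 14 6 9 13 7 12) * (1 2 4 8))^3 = [9, 8, 1, 3, 2, 5, 7, 14, 4, 12, 10, 11, 6, 0, 13] = (0 9 12 6 7 14 13)(1 8 4 2)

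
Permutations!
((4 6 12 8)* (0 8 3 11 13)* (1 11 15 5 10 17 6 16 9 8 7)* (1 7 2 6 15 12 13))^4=(17)=[0, 1, 2, 3, 4, 5, 6, 7, 8, 9, 10, 11, 12, 13, 14, 15, 16, 17]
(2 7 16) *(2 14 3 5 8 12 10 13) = (2 7 16 14 3 5 8 12 10 13) = [0, 1, 7, 5, 4, 8, 6, 16, 12, 9, 13, 11, 10, 2, 3, 15, 14]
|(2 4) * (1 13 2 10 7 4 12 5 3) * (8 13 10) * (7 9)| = 11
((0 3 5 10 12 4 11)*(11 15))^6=(0 15 12 5)(3 11 4 10)=[15, 1, 2, 11, 10, 0, 6, 7, 8, 9, 3, 4, 5, 13, 14, 12]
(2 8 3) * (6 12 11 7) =[0, 1, 8, 2, 4, 5, 12, 6, 3, 9, 10, 7, 11] =(2 8 3)(6 12 11 7)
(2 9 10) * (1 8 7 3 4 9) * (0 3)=(0 3 4 9 10 2 1 8 7)=[3, 8, 1, 4, 9, 5, 6, 0, 7, 10, 2]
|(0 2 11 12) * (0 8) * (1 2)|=|(0 1 2 11 12 8)|=6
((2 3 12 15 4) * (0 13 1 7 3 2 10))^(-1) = (0 10 4 15 12 3 7 1 13) = [10, 13, 2, 7, 15, 5, 6, 1, 8, 9, 4, 11, 3, 0, 14, 12]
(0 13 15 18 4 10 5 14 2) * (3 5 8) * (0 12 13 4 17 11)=(0 4 10 8 3 5 14 2 12 13 15 18 17 11)=[4, 1, 12, 5, 10, 14, 6, 7, 3, 9, 8, 0, 13, 15, 2, 18, 16, 11, 17]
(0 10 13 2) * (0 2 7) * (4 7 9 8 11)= (0 10 13 9 8 11 4 7)= [10, 1, 2, 3, 7, 5, 6, 0, 11, 8, 13, 4, 12, 9]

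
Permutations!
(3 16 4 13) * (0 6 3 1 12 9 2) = [6, 12, 0, 16, 13, 5, 3, 7, 8, 2, 10, 11, 9, 1, 14, 15, 4] = (0 6 3 16 4 13 1 12 9 2)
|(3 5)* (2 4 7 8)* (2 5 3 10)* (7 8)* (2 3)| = |(2 4 8 5 10 3)| = 6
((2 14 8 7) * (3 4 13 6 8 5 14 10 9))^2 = [0, 1, 9, 13, 6, 5, 7, 10, 2, 4, 3, 11, 12, 8, 14] = (14)(2 9 4 6 7 10 3 13 8)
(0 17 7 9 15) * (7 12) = (0 17 12 7 9 15) = [17, 1, 2, 3, 4, 5, 6, 9, 8, 15, 10, 11, 7, 13, 14, 0, 16, 12]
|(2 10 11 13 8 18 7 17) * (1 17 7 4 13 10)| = 12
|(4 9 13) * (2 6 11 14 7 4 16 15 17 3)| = |(2 6 11 14 7 4 9 13 16 15 17 3)| = 12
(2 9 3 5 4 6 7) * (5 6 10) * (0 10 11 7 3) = (0 10 5 4 11 7 2 9)(3 6) = [10, 1, 9, 6, 11, 4, 3, 2, 8, 0, 5, 7]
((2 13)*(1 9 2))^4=(13)=[0, 1, 2, 3, 4, 5, 6, 7, 8, 9, 10, 11, 12, 13]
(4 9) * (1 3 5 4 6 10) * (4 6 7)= (1 3 5 6 10)(4 9 7)= [0, 3, 2, 5, 9, 6, 10, 4, 8, 7, 1]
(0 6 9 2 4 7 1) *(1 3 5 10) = (0 6 9 2 4 7 3 5 10 1) = [6, 0, 4, 5, 7, 10, 9, 3, 8, 2, 1]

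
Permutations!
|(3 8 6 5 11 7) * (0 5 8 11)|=|(0 5)(3 11 7)(6 8)|=6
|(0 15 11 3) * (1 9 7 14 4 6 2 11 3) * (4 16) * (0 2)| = |(0 15 3 2 11 1 9 7 14 16 4 6)| = 12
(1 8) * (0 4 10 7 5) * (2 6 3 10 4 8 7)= [8, 7, 6, 10, 4, 0, 3, 5, 1, 9, 2]= (0 8 1 7 5)(2 6 3 10)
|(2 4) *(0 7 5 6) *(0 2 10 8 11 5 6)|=9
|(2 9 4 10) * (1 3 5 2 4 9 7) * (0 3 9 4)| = |(0 3 5 2 7 1 9 4 10)| = 9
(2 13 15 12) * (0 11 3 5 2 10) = (0 11 3 5 2 13 15 12 10) = [11, 1, 13, 5, 4, 2, 6, 7, 8, 9, 0, 3, 10, 15, 14, 12]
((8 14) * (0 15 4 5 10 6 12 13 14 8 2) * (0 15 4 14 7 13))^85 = (0 4 5 10 6 12)(2 15 14)(7 13) = [4, 1, 15, 3, 5, 10, 12, 13, 8, 9, 6, 11, 0, 7, 2, 14]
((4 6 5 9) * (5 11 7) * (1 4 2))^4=[0, 7, 11, 3, 5, 4, 9, 1, 8, 6, 10, 2]=(1 7)(2 11)(4 5)(6 9)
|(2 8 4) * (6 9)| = 6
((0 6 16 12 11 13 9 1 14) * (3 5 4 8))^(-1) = (0 14 1 9 13 11 12 16 6)(3 8 4 5) = [14, 9, 2, 8, 5, 3, 0, 7, 4, 13, 10, 12, 16, 11, 1, 15, 6]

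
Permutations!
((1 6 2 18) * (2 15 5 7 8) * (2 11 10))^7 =(1 10 7 6 2 8 15 18 11 5) =[0, 10, 8, 3, 4, 1, 2, 6, 15, 9, 7, 5, 12, 13, 14, 18, 16, 17, 11]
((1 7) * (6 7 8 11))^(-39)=[0, 8, 2, 3, 4, 5, 7, 1, 11, 9, 10, 6]=(1 8 11 6 7)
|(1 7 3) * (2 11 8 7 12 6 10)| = 9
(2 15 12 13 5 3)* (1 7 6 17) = (1 7 6 17)(2 15 12 13 5 3) = [0, 7, 15, 2, 4, 3, 17, 6, 8, 9, 10, 11, 13, 5, 14, 12, 16, 1]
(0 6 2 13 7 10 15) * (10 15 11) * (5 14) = [6, 1, 13, 3, 4, 14, 2, 15, 8, 9, 11, 10, 12, 7, 5, 0] = (0 6 2 13 7 15)(5 14)(10 11)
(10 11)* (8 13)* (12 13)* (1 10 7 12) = [0, 10, 2, 3, 4, 5, 6, 12, 1, 9, 11, 7, 13, 8] = (1 10 11 7 12 13 8)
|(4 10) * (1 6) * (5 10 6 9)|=6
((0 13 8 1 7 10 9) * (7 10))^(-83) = (0 13 8 1 10 9) = [13, 10, 2, 3, 4, 5, 6, 7, 1, 0, 9, 11, 12, 8]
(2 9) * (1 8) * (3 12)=(1 8)(2 9)(3 12)=[0, 8, 9, 12, 4, 5, 6, 7, 1, 2, 10, 11, 3]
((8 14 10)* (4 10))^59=(4 14 8 10)=[0, 1, 2, 3, 14, 5, 6, 7, 10, 9, 4, 11, 12, 13, 8]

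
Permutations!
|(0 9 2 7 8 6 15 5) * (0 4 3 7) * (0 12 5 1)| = 12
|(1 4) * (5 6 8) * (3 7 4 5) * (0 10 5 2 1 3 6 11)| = |(0 10 5 11)(1 2)(3 7 4)(6 8)| = 12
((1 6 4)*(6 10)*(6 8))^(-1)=(1 4 6 8 10)=[0, 4, 2, 3, 6, 5, 8, 7, 10, 9, 1]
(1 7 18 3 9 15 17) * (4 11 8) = (1 7 18 3 9 15 17)(4 11 8) = [0, 7, 2, 9, 11, 5, 6, 18, 4, 15, 10, 8, 12, 13, 14, 17, 16, 1, 3]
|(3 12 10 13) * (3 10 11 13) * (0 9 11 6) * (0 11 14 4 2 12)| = |(0 9 14 4 2 12 6 11 13 10 3)| = 11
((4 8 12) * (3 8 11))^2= (3 12 11 8 4)= [0, 1, 2, 12, 3, 5, 6, 7, 4, 9, 10, 8, 11]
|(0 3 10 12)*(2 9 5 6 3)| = 8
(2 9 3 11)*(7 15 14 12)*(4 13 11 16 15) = (2 9 3 16 15 14 12 7 4 13 11) = [0, 1, 9, 16, 13, 5, 6, 4, 8, 3, 10, 2, 7, 11, 12, 14, 15]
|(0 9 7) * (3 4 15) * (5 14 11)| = |(0 9 7)(3 4 15)(5 14 11)| = 3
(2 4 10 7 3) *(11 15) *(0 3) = [3, 1, 4, 2, 10, 5, 6, 0, 8, 9, 7, 15, 12, 13, 14, 11] = (0 3 2 4 10 7)(11 15)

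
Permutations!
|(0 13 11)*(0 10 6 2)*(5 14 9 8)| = |(0 13 11 10 6 2)(5 14 9 8)| = 12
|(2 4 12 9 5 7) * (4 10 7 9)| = 6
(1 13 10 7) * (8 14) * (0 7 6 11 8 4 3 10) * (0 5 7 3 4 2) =(0 3 10 6 11 8 14 2)(1 13 5 7) =[3, 13, 0, 10, 4, 7, 11, 1, 14, 9, 6, 8, 12, 5, 2]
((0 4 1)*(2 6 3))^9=(6)=[0, 1, 2, 3, 4, 5, 6]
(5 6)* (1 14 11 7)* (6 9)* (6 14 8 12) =[0, 8, 2, 3, 4, 9, 5, 1, 12, 14, 10, 7, 6, 13, 11] =(1 8 12 6 5 9 14 11 7)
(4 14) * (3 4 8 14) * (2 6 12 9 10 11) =[0, 1, 6, 4, 3, 5, 12, 7, 14, 10, 11, 2, 9, 13, 8] =(2 6 12 9 10 11)(3 4)(8 14)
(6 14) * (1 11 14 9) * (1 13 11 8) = [0, 8, 2, 3, 4, 5, 9, 7, 1, 13, 10, 14, 12, 11, 6] = (1 8)(6 9 13 11 14)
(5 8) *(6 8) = (5 6 8) = [0, 1, 2, 3, 4, 6, 8, 7, 5]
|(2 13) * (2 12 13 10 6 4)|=4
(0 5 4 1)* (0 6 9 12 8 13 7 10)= (0 5 4 1 6 9 12 8 13 7 10)= [5, 6, 2, 3, 1, 4, 9, 10, 13, 12, 0, 11, 8, 7]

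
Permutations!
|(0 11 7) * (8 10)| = |(0 11 7)(8 10)| = 6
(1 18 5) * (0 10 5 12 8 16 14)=(0 10 5 1 18 12 8 16 14)=[10, 18, 2, 3, 4, 1, 6, 7, 16, 9, 5, 11, 8, 13, 0, 15, 14, 17, 12]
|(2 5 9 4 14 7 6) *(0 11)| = |(0 11)(2 5 9 4 14 7 6)| = 14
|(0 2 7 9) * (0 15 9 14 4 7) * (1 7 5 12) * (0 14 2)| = |(1 7 2 14 4 5 12)(9 15)| = 14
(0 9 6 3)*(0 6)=[9, 1, 2, 6, 4, 5, 3, 7, 8, 0]=(0 9)(3 6)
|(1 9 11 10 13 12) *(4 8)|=6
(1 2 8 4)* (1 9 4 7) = (1 2 8 7)(4 9) = [0, 2, 8, 3, 9, 5, 6, 1, 7, 4]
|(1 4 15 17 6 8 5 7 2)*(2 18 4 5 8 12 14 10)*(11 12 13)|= |(1 5 7 18 4 15 17 6 13 11 12 14 10 2)|= 14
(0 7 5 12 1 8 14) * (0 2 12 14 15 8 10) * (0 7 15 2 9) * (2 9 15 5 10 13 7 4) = [5, 13, 12, 3, 2, 14, 6, 10, 9, 0, 4, 11, 1, 7, 15, 8] = (0 5 14 15 8 9)(1 13 7 10 4 2 12)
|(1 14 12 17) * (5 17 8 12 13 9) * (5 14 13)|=6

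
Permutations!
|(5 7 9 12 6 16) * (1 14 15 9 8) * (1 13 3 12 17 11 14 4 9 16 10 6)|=|(1 4 9 17 11 14 15 16 5 7 8 13 3 12)(6 10)|=14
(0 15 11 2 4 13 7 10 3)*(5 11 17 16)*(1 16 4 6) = (0 15 17 4 13 7 10 3)(1 16 5 11 2 6) = [15, 16, 6, 0, 13, 11, 1, 10, 8, 9, 3, 2, 12, 7, 14, 17, 5, 4]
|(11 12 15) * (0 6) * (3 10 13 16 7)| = |(0 6)(3 10 13 16 7)(11 12 15)| = 30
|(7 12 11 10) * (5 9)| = 4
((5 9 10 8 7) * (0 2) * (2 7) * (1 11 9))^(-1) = (0 2 8 10 9 11 1 5 7) = [2, 5, 8, 3, 4, 7, 6, 0, 10, 11, 9, 1]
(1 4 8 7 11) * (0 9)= (0 9)(1 4 8 7 11)= [9, 4, 2, 3, 8, 5, 6, 11, 7, 0, 10, 1]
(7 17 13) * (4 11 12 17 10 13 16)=(4 11 12 17 16)(7 10 13)=[0, 1, 2, 3, 11, 5, 6, 10, 8, 9, 13, 12, 17, 7, 14, 15, 4, 16]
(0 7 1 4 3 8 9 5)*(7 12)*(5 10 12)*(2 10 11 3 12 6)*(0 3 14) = (0 5 3 8 9 11 14)(1 4 12 7)(2 10 6) = [5, 4, 10, 8, 12, 3, 2, 1, 9, 11, 6, 14, 7, 13, 0]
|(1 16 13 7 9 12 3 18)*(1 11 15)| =|(1 16 13 7 9 12 3 18 11 15)| =10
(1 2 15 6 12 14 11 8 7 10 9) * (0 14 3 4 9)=[14, 2, 15, 4, 9, 5, 12, 10, 7, 1, 0, 8, 3, 13, 11, 6]=(0 14 11 8 7 10)(1 2 15 6 12 3 4 9)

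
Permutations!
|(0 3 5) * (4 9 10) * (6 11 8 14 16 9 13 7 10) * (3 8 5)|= 8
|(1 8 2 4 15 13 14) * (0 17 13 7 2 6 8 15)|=18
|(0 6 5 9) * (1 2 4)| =12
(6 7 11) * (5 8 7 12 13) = (5 8 7 11 6 12 13) = [0, 1, 2, 3, 4, 8, 12, 11, 7, 9, 10, 6, 13, 5]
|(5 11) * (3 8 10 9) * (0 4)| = |(0 4)(3 8 10 9)(5 11)| = 4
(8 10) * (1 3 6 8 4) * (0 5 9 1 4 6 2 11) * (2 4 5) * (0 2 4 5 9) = (0 4 9 1 3 5)(2 11)(6 8 10) = [4, 3, 11, 5, 9, 0, 8, 7, 10, 1, 6, 2]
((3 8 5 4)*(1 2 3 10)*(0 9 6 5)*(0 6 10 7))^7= (0 6 1 7 8 10 4 3 9 5 2)= [6, 7, 0, 9, 3, 2, 1, 8, 10, 5, 4]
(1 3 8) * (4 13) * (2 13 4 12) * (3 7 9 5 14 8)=[0, 7, 13, 3, 4, 14, 6, 9, 1, 5, 10, 11, 2, 12, 8]=(1 7 9 5 14 8)(2 13 12)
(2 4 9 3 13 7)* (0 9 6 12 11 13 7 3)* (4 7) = (0 9)(2 7)(3 4 6 12 11 13) = [9, 1, 7, 4, 6, 5, 12, 2, 8, 0, 10, 13, 11, 3]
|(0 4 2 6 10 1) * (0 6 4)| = |(1 6 10)(2 4)| = 6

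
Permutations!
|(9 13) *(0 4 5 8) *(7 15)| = 4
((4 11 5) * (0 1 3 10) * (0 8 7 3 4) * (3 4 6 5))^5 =(0 1 6 5)(3 11 4 7 8 10) =[1, 6, 2, 11, 7, 0, 5, 8, 10, 9, 3, 4]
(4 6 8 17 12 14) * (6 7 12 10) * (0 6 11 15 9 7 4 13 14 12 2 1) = [6, 0, 1, 3, 4, 5, 8, 2, 17, 7, 11, 15, 12, 14, 13, 9, 16, 10] = (0 6 8 17 10 11 15 9 7 2 1)(13 14)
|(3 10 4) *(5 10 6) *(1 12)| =10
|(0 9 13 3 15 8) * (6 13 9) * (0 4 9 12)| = 9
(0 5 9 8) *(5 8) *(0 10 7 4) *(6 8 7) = [7, 1, 2, 3, 0, 9, 8, 4, 10, 5, 6] = (0 7 4)(5 9)(6 8 10)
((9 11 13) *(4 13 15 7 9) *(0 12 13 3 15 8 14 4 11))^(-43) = [12, 1, 2, 15, 3, 5, 6, 9, 14, 0, 10, 8, 13, 11, 4, 7] = (0 12 13 11 8 14 4 3 15 7 9)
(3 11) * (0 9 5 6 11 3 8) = (0 9 5 6 11 8) = [9, 1, 2, 3, 4, 6, 11, 7, 0, 5, 10, 8]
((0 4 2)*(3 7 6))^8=(0 2 4)(3 6 7)=[2, 1, 4, 6, 0, 5, 7, 3]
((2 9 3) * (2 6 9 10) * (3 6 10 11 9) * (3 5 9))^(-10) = [0, 1, 3, 2, 4, 6, 9, 7, 8, 5, 11, 10] = (2 3)(5 6 9)(10 11)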